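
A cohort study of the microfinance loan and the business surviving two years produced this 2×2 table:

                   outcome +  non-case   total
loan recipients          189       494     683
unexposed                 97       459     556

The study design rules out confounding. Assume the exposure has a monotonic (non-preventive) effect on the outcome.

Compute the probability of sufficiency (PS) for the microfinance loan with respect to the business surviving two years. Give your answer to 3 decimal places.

p₁ = P(outcome | exposed) = 189/683 = 0.27672
p₀ = P(outcome | unexposed) = 97/556 = 0.17446
Under exogeneity and monotonicity, PS = (p₁ − p₀) / (1 − p₀).
PS = (0.27672 − 0.17446) / (1 − 0.17446) = 0.10226 / 0.82554 ≈ 0.1239

PS ≈ 0.124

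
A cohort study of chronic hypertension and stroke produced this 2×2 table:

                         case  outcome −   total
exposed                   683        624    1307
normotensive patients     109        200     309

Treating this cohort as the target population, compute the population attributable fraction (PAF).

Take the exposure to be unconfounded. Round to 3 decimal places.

p₁ = P(outcome | exposed) = 683/1307 = 0.52257
p₀ = P(outcome | unexposed) = 109/309 = 0.35275
Exposure prevalence π = 1307/1616 = 0.80879; overall risk P(Y=1) = 0.4901.
Under exogeneity, PAF = [P(Y=1) − p₀]/P(Y=1).
PAF = (0.4901 − 0.35275) / 0.4901 ≈ 0.2802

PAF ≈ 0.280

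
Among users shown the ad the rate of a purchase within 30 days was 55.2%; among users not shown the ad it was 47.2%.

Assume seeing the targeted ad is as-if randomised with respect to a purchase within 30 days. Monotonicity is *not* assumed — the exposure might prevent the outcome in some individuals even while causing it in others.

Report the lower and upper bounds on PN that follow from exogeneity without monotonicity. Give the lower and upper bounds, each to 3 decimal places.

p₁ = 0.552, p₀ = 0.472.
Under exogeneity alone the bounds on PN are max{0,(p₁−p₀)/p₁} ≤ PN ≤ min{1,(1−p₀)/p₁}.
  lower = (p₁ − p₀)/p₁ = 0.08 / 0.552 ≈ 0.1449
  upper = min{1, (1 − p₀)/p₁} = 0.528 / 0.552 ≈ 0.9565

0.145 ≤ PN ≤ 0.957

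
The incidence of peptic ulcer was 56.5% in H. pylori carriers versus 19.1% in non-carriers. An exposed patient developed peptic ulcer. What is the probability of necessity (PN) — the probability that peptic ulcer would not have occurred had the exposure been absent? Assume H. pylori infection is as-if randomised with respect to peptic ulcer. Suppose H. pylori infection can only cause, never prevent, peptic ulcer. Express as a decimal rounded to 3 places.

p₁ = 0.565, p₀ = 0.191.
Under exogeneity and monotonicity, PN = (p₁ − p₀) / p₁.
PN = (0.565 − 0.191) / 0.565 = 0.374 / 0.565 ≈ 0.6619

PN ≈ 0.662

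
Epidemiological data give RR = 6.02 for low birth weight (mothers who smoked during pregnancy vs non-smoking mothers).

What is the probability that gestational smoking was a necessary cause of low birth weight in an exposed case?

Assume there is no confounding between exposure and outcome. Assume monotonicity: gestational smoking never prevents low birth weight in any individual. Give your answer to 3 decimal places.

Under exogeneity and monotonicity, PN = (RR − 1) / RR = 1 − 1/RR.
PN = (6.02 − 1) / 6.02 = 5.02 / 6.02 ≈ 0.8339

PN ≈ 0.834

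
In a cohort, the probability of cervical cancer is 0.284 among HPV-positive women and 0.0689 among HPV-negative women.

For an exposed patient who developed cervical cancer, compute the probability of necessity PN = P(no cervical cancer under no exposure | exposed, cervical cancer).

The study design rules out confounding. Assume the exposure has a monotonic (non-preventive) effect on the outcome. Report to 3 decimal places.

Let p₁ = 0.284, p₀ = 0.0689.
Under exogeneity and monotonicity, PN = (p₁ − p₀) / p₁.
PN = (0.284 − 0.0689) / 0.284 = 0.2151 / 0.284 ≈ 0.7574

PN ≈ 0.757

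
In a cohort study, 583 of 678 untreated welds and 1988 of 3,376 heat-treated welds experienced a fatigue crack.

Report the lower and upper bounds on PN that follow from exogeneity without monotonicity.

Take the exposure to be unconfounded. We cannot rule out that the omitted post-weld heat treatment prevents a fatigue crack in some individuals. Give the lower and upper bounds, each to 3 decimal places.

p₁ = P(outcome | exposed) = 583/678 = 0.85988
p₀ = P(outcome | unexposed) = 1988/3376 = 0.58886
Under exogeneity alone the bounds on PN are max{0,(p₁−p₀)/p₁} ≤ PN ≤ min{1,(1−p₀)/p₁}.
  lower = (p₁ − p₀)/p₁ = 0.27102 / 0.85988 ≈ 0.3152
  upper = min{1, (1 − p₀)/p₁} = 0.41114 / 0.85988 ≈ 0.4781

0.315 ≤ PN ≤ 0.478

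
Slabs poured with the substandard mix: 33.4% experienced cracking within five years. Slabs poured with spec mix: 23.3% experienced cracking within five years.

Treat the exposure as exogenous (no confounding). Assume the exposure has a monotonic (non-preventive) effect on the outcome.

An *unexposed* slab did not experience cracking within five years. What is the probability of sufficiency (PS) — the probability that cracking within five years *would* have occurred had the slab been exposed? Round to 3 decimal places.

PS ≈ 0.132

p₁ = 0.334, p₀ = 0.233.
Under exogeneity and monotonicity, PS = (p₁ − p₀) / (1 − p₀).
PS = (0.334 − 0.233) / (1 − 0.233) = 0.101 / 0.767 ≈ 0.1317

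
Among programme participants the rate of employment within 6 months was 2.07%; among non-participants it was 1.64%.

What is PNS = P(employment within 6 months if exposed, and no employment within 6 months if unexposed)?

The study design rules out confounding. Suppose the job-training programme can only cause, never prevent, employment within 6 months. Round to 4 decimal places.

PNS ≈ 0.0043

p₁ = 0.0207, p₀ = 0.0164.
Under exogeneity and monotonicity, PNS = p₁ − p₀.
PNS = 0.0207 − 0.0164 = 0.0043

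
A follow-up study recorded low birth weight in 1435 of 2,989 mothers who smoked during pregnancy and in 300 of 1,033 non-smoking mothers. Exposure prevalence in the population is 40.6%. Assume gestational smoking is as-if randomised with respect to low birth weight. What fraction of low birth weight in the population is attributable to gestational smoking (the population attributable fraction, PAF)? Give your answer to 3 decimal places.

PAF ≈ 0.210

p₁ = P(outcome | exposed) = 1435/2989 = 0.48009
p₀ = P(outcome | unexposed) = 300/1033 = 0.29042
Overall risk P(Y=1) = π·p₁ + (1−π)·p₀ = 0.406×0.48009 + 0.594×0.29042 = 0.36743.
Under exogeneity, PAF = [P(Y=1) − p₀] / P(Y=1).
PAF = (0.36743 − 0.29042) / 0.36743 ≈ 0.2096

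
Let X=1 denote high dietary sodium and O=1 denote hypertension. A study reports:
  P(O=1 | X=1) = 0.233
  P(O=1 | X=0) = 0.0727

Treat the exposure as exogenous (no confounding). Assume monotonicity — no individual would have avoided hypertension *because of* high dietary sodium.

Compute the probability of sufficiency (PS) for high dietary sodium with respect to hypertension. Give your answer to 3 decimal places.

Let p₁ = 0.233, p₀ = 0.0727.
Under exogeneity and monotonicity, PS = (p₁ − p₀) / (1 − p₀).
PS = (0.233 − 0.0727) / (1 − 0.0727) = 0.1603 / 0.9273 ≈ 0.1729

PS ≈ 0.173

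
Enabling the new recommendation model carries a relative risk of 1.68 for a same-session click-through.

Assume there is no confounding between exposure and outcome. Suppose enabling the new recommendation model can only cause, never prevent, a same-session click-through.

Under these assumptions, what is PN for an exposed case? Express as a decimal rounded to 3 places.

PN ≈ 0.405

Under exogeneity and monotonicity, PN = (RR − 1) / RR = 1 − 1/RR.
PN = (1.68 − 1) / 1.68 = 0.68 / 1.68 ≈ 0.4048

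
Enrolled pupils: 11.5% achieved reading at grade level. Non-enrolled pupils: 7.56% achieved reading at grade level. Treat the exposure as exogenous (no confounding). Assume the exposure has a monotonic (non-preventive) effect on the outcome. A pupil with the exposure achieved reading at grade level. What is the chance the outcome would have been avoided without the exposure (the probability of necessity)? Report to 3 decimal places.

PN ≈ 0.343

p₁ = 0.115, p₀ = 0.0756.
Under exogeneity and monotonicity, PN = (p₁ − p₀) / p₁.
PN = (0.115 − 0.0756) / 0.115 = 0.0394 / 0.115 ≈ 0.3426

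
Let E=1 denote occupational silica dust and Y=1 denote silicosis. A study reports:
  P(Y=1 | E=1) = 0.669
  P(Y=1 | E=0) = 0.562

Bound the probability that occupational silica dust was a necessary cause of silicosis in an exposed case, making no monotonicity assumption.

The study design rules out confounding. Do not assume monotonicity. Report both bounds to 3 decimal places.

0.160 ≤ PN ≤ 0.655

Let p₁ = 0.669, p₀ = 0.562.
Under exogeneity alone the bounds on PN are max{0,(p₁−p₀)/p₁} ≤ PN ≤ min{1,(1−p₀)/p₁}.
  lower = (p₁ − p₀)/p₁ = 0.107 / 0.669 ≈ 0.1599
  upper = min{1, (1 − p₀)/p₁} = 0.438 / 0.669 ≈ 0.6547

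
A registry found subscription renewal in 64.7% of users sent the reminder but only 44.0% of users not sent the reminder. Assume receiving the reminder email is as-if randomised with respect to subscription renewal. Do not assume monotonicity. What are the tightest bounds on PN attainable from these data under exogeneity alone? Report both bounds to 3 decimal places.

p₁ = 0.647, p₀ = 0.44.
Under exogeneity alone the bounds on PN are max{0,(p₁−p₀)/p₁} ≤ PN ≤ min{1,(1−p₀)/p₁}.
  lower = (p₁ − p₀)/p₁ = 0.207 / 0.647 ≈ 0.3199
  upper = min{1, (1 − p₀)/p₁} = 0.56 / 0.647 ≈ 0.8655

0.320 ≤ PN ≤ 0.866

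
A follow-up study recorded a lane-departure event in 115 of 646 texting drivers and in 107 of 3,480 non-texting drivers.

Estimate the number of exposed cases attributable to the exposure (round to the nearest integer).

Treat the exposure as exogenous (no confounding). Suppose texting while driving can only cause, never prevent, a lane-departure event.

about 95 cases

p₁ = P(outcome | exposed) = 115/646 = 0.17802
p₀ = P(outcome | unexposed) = 107/3480 = 0.030747
PN = (p₁ − p₀)/p₁ = (0.17802 − 0.030747) / 0.17802 ≈ 0.82728.
Attributable cases ≈ PN × (exposed cases) = 0.82728 × 115 ≈ 95.14.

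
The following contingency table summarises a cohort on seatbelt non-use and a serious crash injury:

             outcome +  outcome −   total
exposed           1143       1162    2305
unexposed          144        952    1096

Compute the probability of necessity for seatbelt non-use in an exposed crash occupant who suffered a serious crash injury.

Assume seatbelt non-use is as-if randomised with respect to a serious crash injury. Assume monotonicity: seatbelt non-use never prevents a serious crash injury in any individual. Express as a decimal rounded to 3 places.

p₁ = P(outcome | exposed) = 1143/2305 = 0.49588
p₀ = P(outcome | unexposed) = 144/1096 = 0.13139
Under exogeneity and monotonicity, PN = (p₁ − p₀) / p₁.
PN = (0.49588 − 0.13139) / 0.49588 = 0.36449 / 0.49588 ≈ 0.7350

PN ≈ 0.735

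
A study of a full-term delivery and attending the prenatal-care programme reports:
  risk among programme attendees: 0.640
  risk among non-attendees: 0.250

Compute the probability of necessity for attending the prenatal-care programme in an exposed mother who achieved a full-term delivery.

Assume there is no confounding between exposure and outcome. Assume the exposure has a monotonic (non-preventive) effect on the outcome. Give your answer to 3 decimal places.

Let p₁ = 0.64, p₀ = 0.25.
Under exogeneity and monotonicity, PN = (p₁ − p₀) / p₁.
PN = (0.64 − 0.25) / 0.64 = 0.39 / 0.64 ≈ 0.6094

PN ≈ 0.609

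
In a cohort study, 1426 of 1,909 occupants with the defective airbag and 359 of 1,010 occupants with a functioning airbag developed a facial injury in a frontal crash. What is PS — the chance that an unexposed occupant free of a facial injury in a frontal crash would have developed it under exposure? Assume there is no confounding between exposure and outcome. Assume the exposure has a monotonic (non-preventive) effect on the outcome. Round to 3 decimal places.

p₁ = P(outcome | exposed) = 1426/1909 = 0.74699
p₀ = P(outcome | unexposed) = 359/1010 = 0.35545
Under exogeneity and monotonicity, PS = (p₁ − p₀) / (1 − p₀).
PS = (0.74699 − 0.35545) / (1 − 0.35545) = 0.39154 / 0.64455 ≈ 0.6075

PS ≈ 0.607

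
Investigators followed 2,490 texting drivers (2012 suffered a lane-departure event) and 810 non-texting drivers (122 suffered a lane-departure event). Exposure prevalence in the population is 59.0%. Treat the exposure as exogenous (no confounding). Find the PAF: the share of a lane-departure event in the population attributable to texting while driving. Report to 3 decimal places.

p₁ = P(outcome | exposed) = 2012/2490 = 0.80803
p₀ = P(outcome | unexposed) = 122/810 = 0.15062
Overall risk P(Y=1) = π·p₁ + (1−π)·p₀ = 0.59×0.80803 + 0.41×0.15062 = 0.53849.
Under exogeneity, PAF = [P(Y=1) − p₀] / P(Y=1).
PAF = (0.53849 − 0.15062) / 0.53849 ≈ 0.7203

PAF ≈ 0.720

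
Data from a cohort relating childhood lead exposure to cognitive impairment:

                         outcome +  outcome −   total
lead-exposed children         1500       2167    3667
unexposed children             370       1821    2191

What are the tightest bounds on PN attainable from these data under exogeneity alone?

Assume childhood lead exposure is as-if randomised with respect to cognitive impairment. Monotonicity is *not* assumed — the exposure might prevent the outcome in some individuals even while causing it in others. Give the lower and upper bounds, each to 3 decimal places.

0.587 ≤ PN ≤ 1.000

p₁ = P(outcome | exposed) = 1500/3667 = 0.40905
p₀ = P(outcome | unexposed) = 370/2191 = 0.16887
Under exogeneity alone the bounds on PN are max{0,(p₁−p₀)/p₁} ≤ PN ≤ min{1,(1−p₀)/p₁}.
  lower = (p₁ − p₀)/p₁ = 0.24018 / 0.40905 ≈ 0.5872
  upper = min{1, (1 − p₀)/p₁} = 0.83113 / 0.40905 ≈ 2.0318 → capped at 1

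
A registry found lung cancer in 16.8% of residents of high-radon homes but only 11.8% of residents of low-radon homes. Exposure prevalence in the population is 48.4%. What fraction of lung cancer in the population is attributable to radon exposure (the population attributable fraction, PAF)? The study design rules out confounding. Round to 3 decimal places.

p₁ = 0.168, p₀ = 0.118.
Overall risk P(Y=1) = π·p₁ + (1−π)·p₀ = 0.484×0.168 + 0.516×0.118 = 0.1422.
Under exogeneity, PAF = [P(Y=1) − p₀] / P(Y=1).
PAF = (0.1422 − 0.118) / 0.1422 ≈ 0.1702

PAF ≈ 0.170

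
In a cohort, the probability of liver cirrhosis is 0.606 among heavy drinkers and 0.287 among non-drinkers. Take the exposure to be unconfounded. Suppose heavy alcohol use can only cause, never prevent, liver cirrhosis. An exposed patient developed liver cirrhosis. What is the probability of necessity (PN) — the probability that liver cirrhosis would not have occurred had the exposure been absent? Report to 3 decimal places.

PN ≈ 0.526

Let p₁ = 0.606, p₀ = 0.287.
Under exogeneity and monotonicity, PN = (p₁ − p₀) / p₁.
PN = (0.606 − 0.287) / 0.606 = 0.319 / 0.606 ≈ 0.5264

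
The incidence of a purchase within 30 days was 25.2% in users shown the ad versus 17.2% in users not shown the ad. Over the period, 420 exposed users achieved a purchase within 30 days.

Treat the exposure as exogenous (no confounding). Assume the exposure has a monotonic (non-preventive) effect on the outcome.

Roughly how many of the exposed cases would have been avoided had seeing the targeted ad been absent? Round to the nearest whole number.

p₁ = 0.252, p₀ = 0.172.
PN = (p₁ − p₀)/p₁ = (0.252 − 0.172) / 0.252 ≈ 0.31746.
Attributable cases ≈ PN × (exposed cases) = 0.31746 × 420 ≈ 133.33.

about 133 cases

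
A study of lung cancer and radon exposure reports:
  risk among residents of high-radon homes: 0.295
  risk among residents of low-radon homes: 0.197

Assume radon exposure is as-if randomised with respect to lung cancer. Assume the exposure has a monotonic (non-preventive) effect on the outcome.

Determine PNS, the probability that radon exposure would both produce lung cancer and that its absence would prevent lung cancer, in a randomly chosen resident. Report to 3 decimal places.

Let p₁ = 0.295, p₀ = 0.197.
Under exogeneity and monotonicity, PNS = p₁ − p₀.
PNS = 0.295 − 0.197 = 0.098

PNS ≈ 0.098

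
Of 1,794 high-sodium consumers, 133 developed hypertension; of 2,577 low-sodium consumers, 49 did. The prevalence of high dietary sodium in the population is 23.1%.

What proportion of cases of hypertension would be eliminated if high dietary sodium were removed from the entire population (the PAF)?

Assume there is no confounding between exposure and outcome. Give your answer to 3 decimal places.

PAF ≈ 0.401

p₁ = P(outcome | exposed) = 133/1794 = 0.074136
p₀ = P(outcome | unexposed) = 49/2577 = 0.019014
Overall risk P(Y=1) = π·p₁ + (1−π)·p₀ = 0.231×0.074136 + 0.769×0.019014 = 0.031747.
Under exogeneity, PAF = [P(Y=1) − p₀] / P(Y=1).
PAF = (0.031747 − 0.019014) / 0.031747 ≈ 0.4011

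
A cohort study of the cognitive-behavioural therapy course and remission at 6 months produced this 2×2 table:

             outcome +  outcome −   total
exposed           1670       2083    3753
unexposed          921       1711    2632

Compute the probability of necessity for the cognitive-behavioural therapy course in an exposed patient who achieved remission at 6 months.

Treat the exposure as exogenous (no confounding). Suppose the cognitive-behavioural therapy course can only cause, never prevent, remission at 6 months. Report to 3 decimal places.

PN ≈ 0.214

p₁ = P(outcome | exposed) = 1670/3753 = 0.44498
p₀ = P(outcome | unexposed) = 921/2632 = 0.34992
Under exogeneity and monotonicity, PN = (p₁ − p₀)/p₁.
PN = (0.44498 − 0.34992) / 0.44498 ≈ 0.2136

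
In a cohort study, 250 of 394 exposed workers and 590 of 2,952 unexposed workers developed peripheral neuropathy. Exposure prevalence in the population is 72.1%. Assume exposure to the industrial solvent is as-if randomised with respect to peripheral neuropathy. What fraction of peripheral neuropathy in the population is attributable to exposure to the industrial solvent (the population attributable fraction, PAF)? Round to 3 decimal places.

PAF ≈ 0.611

p₁ = P(outcome | exposed) = 250/394 = 0.63452
p₀ = P(outcome | unexposed) = 590/2952 = 0.19986
Overall risk P(Y=1) = π·p₁ + (1−π)·p₀ = 0.721×0.63452 + 0.279×0.19986 = 0.51325.
Under exogeneity, PAF = [P(Y=1) − p₀] / P(Y=1).
PAF = (0.51325 − 0.19986) / 0.51325 ≈ 0.6106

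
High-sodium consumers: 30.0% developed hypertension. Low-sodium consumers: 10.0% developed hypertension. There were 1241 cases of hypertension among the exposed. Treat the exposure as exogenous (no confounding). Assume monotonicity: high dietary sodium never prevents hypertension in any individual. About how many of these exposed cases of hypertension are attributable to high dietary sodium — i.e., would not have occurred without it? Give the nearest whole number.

p₁ = 0.3, p₀ = 0.1.
PN = (p₁ − p₀)/p₁ = (0.3 − 0.1) / 0.3 ≈ 0.66667.
Attributable cases ≈ PN × (exposed cases) = 0.66667 × 1241 ≈ 827.33.

about 827 cases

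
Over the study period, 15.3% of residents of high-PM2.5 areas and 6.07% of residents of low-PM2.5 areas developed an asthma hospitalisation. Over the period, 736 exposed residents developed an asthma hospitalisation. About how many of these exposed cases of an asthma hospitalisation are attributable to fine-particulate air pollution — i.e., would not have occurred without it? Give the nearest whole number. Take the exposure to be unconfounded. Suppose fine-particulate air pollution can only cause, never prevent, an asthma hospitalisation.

about 444 cases

p₁ = 0.153, p₀ = 0.0607.
PN = (p₁ − p₀)/p₁ = (0.153 − 0.0607) / 0.153 ≈ 0.60327.
Attributable cases ≈ PN × (exposed cases) = 0.60327 × 736 ≈ 444.01.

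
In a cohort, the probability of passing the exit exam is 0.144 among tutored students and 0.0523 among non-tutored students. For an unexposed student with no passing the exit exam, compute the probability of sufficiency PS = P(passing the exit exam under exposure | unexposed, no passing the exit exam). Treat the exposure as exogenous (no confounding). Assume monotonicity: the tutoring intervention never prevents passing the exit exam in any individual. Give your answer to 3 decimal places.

Let p₁ = 0.144, p₀ = 0.0523.
Under exogeneity and monotonicity, PS = (p₁ − p₀) / (1 − p₀).
PS = (0.144 − 0.0523) / (1 − 0.0523) = 0.0917 / 0.9477 ≈ 0.0968

PS ≈ 0.097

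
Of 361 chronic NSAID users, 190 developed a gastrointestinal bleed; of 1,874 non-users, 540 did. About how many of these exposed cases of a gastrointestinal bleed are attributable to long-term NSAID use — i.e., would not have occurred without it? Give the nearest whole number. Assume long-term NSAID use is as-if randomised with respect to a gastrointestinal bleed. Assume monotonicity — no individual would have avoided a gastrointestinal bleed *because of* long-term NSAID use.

p₁ = P(outcome | exposed) = 190/361 = 0.52632
p₀ = P(outcome | unexposed) = 540/1874 = 0.28815
PN = (p₁ − p₀)/p₁ = (0.52632 − 0.28815) / 0.52632 ≈ 0.45251.
Attributable cases ≈ PN × (exposed cases) = 0.45251 × 190 ≈ 85.98.

about 86 cases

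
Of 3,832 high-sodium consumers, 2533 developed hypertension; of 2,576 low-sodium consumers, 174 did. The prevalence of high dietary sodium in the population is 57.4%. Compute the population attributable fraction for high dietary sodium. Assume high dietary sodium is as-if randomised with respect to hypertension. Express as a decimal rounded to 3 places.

p₁ = P(outcome | exposed) = 2533/3832 = 0.66101
p₀ = P(outcome | unexposed) = 174/2576 = 0.067547
Overall risk P(Y=1) = π·p₁ + (1−π)·p₀ = 0.574×0.66101 + 0.426×0.067547 = 0.4082.
Under exogeneity, PAF = [P(Y=1) − p₀] / P(Y=1).
PAF = (0.4082 − 0.067547) / 0.4082 ≈ 0.8345

PAF ≈ 0.835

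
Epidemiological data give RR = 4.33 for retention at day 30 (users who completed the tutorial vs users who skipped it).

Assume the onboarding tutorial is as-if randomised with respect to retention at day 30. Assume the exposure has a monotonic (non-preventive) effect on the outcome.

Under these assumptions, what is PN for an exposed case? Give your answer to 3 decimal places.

Under exogeneity and monotonicity, PN = (RR − 1) / RR = 1 − 1/RR.
PN = (4.33 − 1) / 4.33 = 3.33 / 4.33 ≈ 0.7691

PN ≈ 0.769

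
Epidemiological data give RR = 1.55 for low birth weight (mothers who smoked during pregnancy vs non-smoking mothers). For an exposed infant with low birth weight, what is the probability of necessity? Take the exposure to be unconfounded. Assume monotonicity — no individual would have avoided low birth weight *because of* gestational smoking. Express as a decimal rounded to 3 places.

Under exogeneity and monotonicity, PN = (RR − 1) / RR = 1 − 1/RR.
PN = (1.55 − 1) / 1.55 = 0.55 / 1.55 ≈ 0.3548

PN ≈ 0.355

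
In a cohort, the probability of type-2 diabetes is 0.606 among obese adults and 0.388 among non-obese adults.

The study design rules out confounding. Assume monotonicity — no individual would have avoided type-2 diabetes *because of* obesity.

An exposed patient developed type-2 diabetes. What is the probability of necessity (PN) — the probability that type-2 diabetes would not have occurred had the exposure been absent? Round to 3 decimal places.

PN ≈ 0.360

Let p₁ = 0.606, p₀ = 0.388.
Under exogeneity and monotonicity, PN = (p₁ − p₀) / p₁.
PN = (0.606 − 0.388) / 0.606 = 0.218 / 0.606 ≈ 0.3597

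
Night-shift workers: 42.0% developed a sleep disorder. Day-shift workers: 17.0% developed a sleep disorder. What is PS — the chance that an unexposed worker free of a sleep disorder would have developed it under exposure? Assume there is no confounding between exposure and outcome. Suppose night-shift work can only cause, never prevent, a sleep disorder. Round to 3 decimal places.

p₁ = 0.42, p₀ = 0.17.
Under exogeneity and monotonicity, PS = (p₁ − p₀) / (1 − p₀).
PS = (0.42 − 0.17) / (1 − 0.17) = 0.25 / 0.83 ≈ 0.3012

PS ≈ 0.301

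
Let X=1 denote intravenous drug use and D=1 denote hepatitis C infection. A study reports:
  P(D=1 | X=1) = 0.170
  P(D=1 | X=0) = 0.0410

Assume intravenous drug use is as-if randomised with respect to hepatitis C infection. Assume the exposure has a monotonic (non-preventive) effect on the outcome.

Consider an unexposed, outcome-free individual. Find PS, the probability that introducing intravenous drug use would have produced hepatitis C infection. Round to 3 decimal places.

PS ≈ 0.135

Let p₁ = 0.17, p₀ = 0.041.
Under exogeneity and monotonicity, PS = (p₁ − p₀) / (1 − p₀).
PS = (0.17 − 0.041) / (1 − 0.041) = 0.129 / 0.959 ≈ 0.1345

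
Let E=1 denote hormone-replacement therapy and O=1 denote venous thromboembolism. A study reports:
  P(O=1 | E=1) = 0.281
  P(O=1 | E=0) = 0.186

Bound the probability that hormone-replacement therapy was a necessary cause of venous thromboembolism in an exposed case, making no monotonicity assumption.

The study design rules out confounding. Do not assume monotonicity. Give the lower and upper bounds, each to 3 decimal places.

Let p₁ = 0.281, p₀ = 0.186.
Under exogeneity alone the bounds on PN are max{0,(p₁−p₀)/p₁} ≤ PN ≤ min{1,(1−p₀)/p₁}.
  lower = (p₁ − p₀)/p₁ = 0.095 / 0.281 ≈ 0.3381
  upper = min{1, (1 − p₀)/p₁} = 0.814 / 0.281 ≈ 2.8968 → capped at 1

0.338 ≤ PN ≤ 1.000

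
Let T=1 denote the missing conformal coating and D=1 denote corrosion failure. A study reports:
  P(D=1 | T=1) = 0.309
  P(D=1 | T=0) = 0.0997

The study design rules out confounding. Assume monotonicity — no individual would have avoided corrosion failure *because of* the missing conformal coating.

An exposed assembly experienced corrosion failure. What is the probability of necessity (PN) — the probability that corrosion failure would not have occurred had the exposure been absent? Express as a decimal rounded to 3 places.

PN ≈ 0.677

Let p₁ = 0.309, p₀ = 0.0997.
Under exogeneity and monotonicity, PN = (p₁ − p₀) / p₁.
PN = (0.309 − 0.0997) / 0.309 = 0.2093 / 0.309 ≈ 0.6773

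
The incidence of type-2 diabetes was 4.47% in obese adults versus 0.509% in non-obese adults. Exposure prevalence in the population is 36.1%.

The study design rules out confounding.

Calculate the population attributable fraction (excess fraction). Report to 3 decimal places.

p₁ = 0.0447, p₀ = 0.00509.
Overall risk P(Y=1) = π·p₁ + (1−π)·p₀ = 0.361×0.0447 + 0.639×0.00509 = 0.019389.
Under exogeneity, PAF = [P(Y=1) − p₀] / P(Y=1).
PAF = (0.019389 − 0.00509) / 0.019389 ≈ 0.7375

PAF ≈ 0.737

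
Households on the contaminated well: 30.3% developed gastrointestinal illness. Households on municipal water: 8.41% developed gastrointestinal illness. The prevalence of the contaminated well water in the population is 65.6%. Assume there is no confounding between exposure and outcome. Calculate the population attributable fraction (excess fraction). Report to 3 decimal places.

p₁ = 0.303, p₀ = 0.0841.
Overall risk P(Y=1) = π·p₁ + (1−π)·p₀ = 0.656×0.303 + 0.344×0.0841 = 0.2277.
Under exogeneity, PAF = [P(Y=1) − p₀] / P(Y=1).
PAF = (0.2277 − 0.0841) / 0.2277 ≈ 0.6307

PAF ≈ 0.631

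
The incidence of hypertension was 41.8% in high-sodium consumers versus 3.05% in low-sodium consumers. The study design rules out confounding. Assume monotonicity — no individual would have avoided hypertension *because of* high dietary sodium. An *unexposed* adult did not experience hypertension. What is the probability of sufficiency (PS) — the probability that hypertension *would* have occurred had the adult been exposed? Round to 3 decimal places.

PS ≈ 0.400

p₁ = 0.418, p₀ = 0.0305.
Under exogeneity and monotonicity, PS = (p₁ − p₀) / (1 − p₀).
PS = (0.418 − 0.0305) / (1 − 0.0305) = 0.3875 / 0.9695 ≈ 0.3997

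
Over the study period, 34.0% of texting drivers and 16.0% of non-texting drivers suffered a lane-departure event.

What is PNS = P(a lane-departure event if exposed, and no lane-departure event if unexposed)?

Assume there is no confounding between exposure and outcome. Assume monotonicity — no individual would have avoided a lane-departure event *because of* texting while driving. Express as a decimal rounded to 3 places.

p₁ = 0.34, p₀ = 0.16.
Under exogeneity and monotonicity, PNS = p₁ − p₀.
PNS = 0.34 − 0.16 = 0.18

PNS ≈ 0.180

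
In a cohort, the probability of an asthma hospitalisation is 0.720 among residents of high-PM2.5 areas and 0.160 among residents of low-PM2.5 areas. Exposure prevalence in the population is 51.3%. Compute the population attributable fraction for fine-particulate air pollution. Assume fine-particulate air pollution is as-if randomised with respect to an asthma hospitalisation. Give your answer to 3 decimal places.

PAF ≈ 0.642

Let p₁ = 0.72, p₀ = 0.16.
Overall risk P(Y=1) = π·p₁ + (1−π)·p₀ = 0.513×0.72 + 0.487×0.16 = 0.44728.
Under exogeneity, PAF = [P(Y=1) − p₀] / P(Y=1).
PAF = (0.44728 − 0.16) / 0.44728 ≈ 0.6423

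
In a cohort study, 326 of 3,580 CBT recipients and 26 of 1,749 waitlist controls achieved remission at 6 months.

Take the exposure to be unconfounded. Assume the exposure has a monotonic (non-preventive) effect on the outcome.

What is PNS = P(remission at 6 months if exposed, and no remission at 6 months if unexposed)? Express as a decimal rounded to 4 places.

p₁ = P(outcome | exposed) = 326/3580 = 0.091061
p₀ = P(outcome | unexposed) = 26/1749 = 0.014866
Under exogeneity and monotonicity, PNS = p₁ − p₀.
PNS = 0.091061 − 0.014866 = 0.076196

PNS ≈ 0.0762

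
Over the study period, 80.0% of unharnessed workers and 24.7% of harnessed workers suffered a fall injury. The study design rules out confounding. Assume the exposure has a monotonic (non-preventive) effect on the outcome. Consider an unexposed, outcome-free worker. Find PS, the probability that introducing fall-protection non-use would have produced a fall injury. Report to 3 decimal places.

PS ≈ 0.734

p₁ = 0.8, p₀ = 0.247.
Under exogeneity and monotonicity, PS = (p₁ − p₀) / (1 − p₀).
PS = (0.8 − 0.247) / (1 − 0.247) = 0.553 / 0.753 ≈ 0.7344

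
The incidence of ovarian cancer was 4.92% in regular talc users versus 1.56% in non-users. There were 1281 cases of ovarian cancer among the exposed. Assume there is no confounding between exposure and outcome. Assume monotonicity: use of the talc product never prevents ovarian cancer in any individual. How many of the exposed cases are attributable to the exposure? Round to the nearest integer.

about 875 cases

p₁ = 0.0492, p₀ = 0.0156.
PN = (p₁ − p₀)/p₁ = (0.0492 − 0.0156) / 0.0492 ≈ 0.68293.
Attributable cases ≈ PN × (exposed cases) = 0.68293 × 1281 ≈ 874.83.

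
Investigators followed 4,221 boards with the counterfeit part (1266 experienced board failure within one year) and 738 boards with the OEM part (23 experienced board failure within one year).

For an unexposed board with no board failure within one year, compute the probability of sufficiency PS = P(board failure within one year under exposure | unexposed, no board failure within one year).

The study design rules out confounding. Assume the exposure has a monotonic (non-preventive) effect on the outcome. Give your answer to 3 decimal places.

p₁ = P(outcome | exposed) = 1266/4221 = 0.29993
p₀ = P(outcome | unexposed) = 23/738 = 0.031165
Under exogeneity and monotonicity, PS = (p₁ − p₀) / (1 − p₀).
PS = (0.29993 − 0.031165) / (1 − 0.031165) = 0.26876 / 0.96883 ≈ 0.2774

PS ≈ 0.277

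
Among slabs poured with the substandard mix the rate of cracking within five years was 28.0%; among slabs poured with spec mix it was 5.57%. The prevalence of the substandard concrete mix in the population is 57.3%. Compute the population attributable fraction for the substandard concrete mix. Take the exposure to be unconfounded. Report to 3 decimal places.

PAF ≈ 0.698

p₁ = 0.28, p₀ = 0.0557.
Overall risk P(Y=1) = π·p₁ + (1−π)·p₀ = 0.573×0.28 + 0.427×0.0557 = 0.18422.
Under exogeneity, PAF = [P(Y=1) − p₀] / P(Y=1).
PAF = (0.18422 − 0.0557) / 0.18422 ≈ 0.6977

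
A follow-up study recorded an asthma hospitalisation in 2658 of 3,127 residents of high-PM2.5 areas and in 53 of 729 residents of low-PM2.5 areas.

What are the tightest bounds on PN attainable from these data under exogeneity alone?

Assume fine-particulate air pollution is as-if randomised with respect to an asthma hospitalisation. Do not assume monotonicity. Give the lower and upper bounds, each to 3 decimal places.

0.914 ≤ PN ≤ 1.000

p₁ = P(outcome | exposed) = 2658/3127 = 0.85002
p₀ = P(outcome | unexposed) = 53/729 = 0.072702
Under exogeneity alone the bounds on PN are max{0,(p₁−p₀)/p₁} ≤ PN ≤ min{1,(1−p₀)/p₁}.
  lower = (p₁ − p₀)/p₁ = 0.77731 / 0.85002 ≈ 0.9145
  upper = min{1, (1 − p₀)/p₁} = 0.9273 / 0.85002 ≈ 1.0909 → capped at 1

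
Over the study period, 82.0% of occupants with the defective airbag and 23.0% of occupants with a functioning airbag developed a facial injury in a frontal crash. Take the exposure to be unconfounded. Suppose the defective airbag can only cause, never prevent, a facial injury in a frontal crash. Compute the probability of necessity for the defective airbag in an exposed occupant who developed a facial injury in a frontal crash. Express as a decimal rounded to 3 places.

p₁ = 0.82, p₀ = 0.23.
Under exogeneity and monotonicity, PN = (p₁ − p₀) / p₁.
PN = (0.82 − 0.23) / 0.82 = 0.59 / 0.82 ≈ 0.7195

PN ≈ 0.720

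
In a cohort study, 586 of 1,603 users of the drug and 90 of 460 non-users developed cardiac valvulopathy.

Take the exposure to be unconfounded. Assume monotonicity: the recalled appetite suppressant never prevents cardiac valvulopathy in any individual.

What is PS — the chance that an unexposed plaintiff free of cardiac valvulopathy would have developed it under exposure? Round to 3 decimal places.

p₁ = P(outcome | exposed) = 586/1603 = 0.36556
p₀ = P(outcome | unexposed) = 90/460 = 0.19565
Under exogeneity and monotonicity, PS = (p₁ − p₀) / (1 − p₀).
PS = (0.36556 − 0.19565) / (1 − 0.19565) = 0.16991 / 0.80435 ≈ 0.2112

PS ≈ 0.211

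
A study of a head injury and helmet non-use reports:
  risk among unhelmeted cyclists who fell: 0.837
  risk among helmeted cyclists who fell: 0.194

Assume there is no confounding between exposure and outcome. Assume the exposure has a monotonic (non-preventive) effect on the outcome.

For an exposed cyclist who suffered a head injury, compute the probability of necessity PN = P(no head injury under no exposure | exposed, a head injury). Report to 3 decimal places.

Let p₁ = 0.837, p₀ = 0.194.
Under exogeneity and monotonicity, PN = (p₁ − p₀) / p₁.
PN = (0.837 − 0.194) / 0.837 = 0.643 / 0.837 ≈ 0.7682

PN ≈ 0.768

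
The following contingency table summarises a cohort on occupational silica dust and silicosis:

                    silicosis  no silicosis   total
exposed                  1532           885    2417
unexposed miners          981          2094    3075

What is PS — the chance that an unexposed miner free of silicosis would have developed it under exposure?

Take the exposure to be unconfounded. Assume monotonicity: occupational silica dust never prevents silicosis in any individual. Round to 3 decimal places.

PS ≈ 0.462

p₁ = P(outcome | exposed) = 1532/2417 = 0.63384
p₀ = P(outcome | unexposed) = 981/3075 = 0.31902
Under exogeneity and monotonicity, PS = (p₁ − p₀) / (1 − p₀).
PS = (0.63384 − 0.31902) / (1 − 0.31902) = 0.31482 / 0.68098 ≈ 0.4623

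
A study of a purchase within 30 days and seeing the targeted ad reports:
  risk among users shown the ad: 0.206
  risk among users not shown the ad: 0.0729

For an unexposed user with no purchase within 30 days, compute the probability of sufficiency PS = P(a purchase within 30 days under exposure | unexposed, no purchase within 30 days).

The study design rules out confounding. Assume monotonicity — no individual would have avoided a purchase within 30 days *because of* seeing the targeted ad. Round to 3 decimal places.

PS ≈ 0.144

Let p₁ = 0.206, p₀ = 0.0729.
Under exogeneity and monotonicity, PS = (p₁ − p₀) / (1 − p₀).
PS = (0.206 − 0.0729) / (1 − 0.0729) = 0.1331 / 0.9271 ≈ 0.1436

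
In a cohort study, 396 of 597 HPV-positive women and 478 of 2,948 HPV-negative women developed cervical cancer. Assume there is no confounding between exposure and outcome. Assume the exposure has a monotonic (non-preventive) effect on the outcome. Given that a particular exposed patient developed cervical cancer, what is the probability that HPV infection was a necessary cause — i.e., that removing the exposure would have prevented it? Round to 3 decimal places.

p₁ = P(outcome | exposed) = 396/597 = 0.66332
p₀ = P(outcome | unexposed) = 478/2948 = 0.16214
Under exogeneity and monotonicity, PN = (p₁ − p₀) / p₁.
PN = (0.66332 − 0.16214) / 0.66332 = 0.50117 / 0.66332 ≈ 0.7556

PN ≈ 0.756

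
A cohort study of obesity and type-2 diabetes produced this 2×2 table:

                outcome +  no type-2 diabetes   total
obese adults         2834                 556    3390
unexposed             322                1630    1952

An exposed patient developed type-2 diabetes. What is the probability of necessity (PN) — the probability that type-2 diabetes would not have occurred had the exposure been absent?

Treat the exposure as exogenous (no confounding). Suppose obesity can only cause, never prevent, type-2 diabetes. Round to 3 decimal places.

PN ≈ 0.803

p₁ = P(outcome | exposed) = 2834/3390 = 0.83599
p₀ = P(outcome | unexposed) = 322/1952 = 0.16496
Under exogeneity and monotonicity, PN = (p₁ − p₀)/p₁.
PN = (0.83599 − 0.16496) / 0.83599 ≈ 0.8027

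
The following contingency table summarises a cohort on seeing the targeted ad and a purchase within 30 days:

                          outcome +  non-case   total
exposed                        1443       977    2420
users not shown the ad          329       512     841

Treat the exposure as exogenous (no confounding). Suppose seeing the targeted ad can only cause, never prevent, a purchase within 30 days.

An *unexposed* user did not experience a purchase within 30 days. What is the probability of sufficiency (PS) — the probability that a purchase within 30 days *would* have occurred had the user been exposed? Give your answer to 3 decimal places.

PS ≈ 0.337

p₁ = P(outcome | exposed) = 1443/2420 = 0.59628
p₀ = P(outcome | unexposed) = 329/841 = 0.3912
Under exogeneity and monotonicity, PS = (p₁ − p₀) / (1 − p₀).
PS = (0.59628 − 0.3912) / (1 − 0.3912) = 0.20508 / 0.6088 ≈ 0.3369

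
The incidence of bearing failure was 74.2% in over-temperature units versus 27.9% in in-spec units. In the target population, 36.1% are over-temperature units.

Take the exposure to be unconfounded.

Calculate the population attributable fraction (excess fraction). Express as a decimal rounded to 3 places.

p₁ = 0.742, p₀ = 0.279.
Overall risk P(Y=1) = π·p₁ + (1−π)·p₀ = 0.361×0.742 + 0.639×0.279 = 0.44614.
Under exogeneity, PAF = [P(Y=1) − p₀] / P(Y=1).
PAF = (0.44614 − 0.279) / 0.44614 ≈ 0.3746

PAF ≈ 0.375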